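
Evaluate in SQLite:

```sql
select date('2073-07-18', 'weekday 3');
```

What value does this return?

`weekday 3` advances to the next Wednesday; 2073-07-18 is a Tuesday, so it moves forward to 2073-07-19.

2073-07-19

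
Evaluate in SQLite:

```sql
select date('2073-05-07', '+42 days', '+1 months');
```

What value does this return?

Applying '+42 days' to 2073-05-07: counting 42 days forward gives 2073-06-18.
Adding +1 month to 2073-06-18 gives 2073-07-18.

2073-07-18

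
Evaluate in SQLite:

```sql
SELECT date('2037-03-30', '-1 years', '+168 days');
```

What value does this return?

2036-09-14

Adding -1 year to 2037-03-30 gives 2036-03-30.
Applying '+168 days' to 2036-03-30: counting 168 days forward gives 2036-09-14.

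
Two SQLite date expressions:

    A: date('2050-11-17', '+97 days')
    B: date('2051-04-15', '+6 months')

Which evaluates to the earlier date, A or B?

A

A = 2051-02-22.
B = 2051-10-15.
A is earlier.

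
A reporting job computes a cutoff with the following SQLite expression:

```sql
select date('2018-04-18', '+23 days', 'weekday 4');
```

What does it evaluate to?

April 2018 has 30 days; 12 remain after the 18th, so 13 days reach 2018-05-01.
Advancing 10 more days within May lands on 2018-05-11.
`weekday 4` advances to the next Thursday; 2018-05-11 is a Friday, so it moves forward to 2018-05-17.

2018-05-17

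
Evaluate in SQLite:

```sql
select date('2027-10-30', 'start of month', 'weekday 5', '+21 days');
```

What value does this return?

2027-10-22

`start of month` rewinds 2027-10-30 to 2027-10-01.
`weekday 5` advances to the next Friday; 2027-10-01 is already a Friday, so it stays at 2027-10-01.
Advancing 21 more days within October lands on 2027-10-22.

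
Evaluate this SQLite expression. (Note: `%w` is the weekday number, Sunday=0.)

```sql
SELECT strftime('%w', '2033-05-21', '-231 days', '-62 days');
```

First apply '-231 days', '-62 days': 2033-05-21 → 2032-08-01.
2032-08-01 is a Sunday; with Sunday=0 that is 0.

0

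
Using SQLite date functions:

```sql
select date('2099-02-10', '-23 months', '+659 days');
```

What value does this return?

Adding -23 months to 2099-02-10 gives 2097-03-10.
Applying '+659 days' to 2097-03-10: counting 659 days forward gives 2098-12-29.

2098-12-29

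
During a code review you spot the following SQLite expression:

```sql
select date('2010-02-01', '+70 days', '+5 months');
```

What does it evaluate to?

Applying '+70 days' to 2010-02-01: counting 70 days forward gives 2010-04-12.
Adding +5 months to 2010-04-12 gives 2010-09-12.

2010-09-12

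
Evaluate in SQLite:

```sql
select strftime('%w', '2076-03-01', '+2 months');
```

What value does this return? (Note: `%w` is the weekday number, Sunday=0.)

First apply '+2 months': 2076-03-01 → 2076-05-01.
2076-05-01 is a Friday; with Sunday=0 that is 5.

5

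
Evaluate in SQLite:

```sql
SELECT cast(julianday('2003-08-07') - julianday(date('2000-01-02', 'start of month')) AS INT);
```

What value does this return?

`start of month` rewinds 2000-01-02 to 2000-01-01.
30 days remain in January 2000 after the 1st (31 − 1).
Full months from February 2000 through July 2003 contribute their day counts.
Then 7 days into August 2003.
Total: 30 + 29 + 31 + 30 + 31 + 30 + 31 + 31 + 30 + 31 + 30 + 31 + 31 + 28 + 31 + 30 + 31 + 30 + 31 + 31 + 30 + 31 + 30 + 31 + 31 + 28 + 31 + 30 + 31 + 30 + 31 + 31 + 30 + 31 + 30 + 31 + 31 + 28 + 31 + 30 + 31 + 30 + 31 + 7 = 1314.

1314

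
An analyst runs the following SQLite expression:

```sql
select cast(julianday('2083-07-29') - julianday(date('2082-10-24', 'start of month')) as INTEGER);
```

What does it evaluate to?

`start of month` rewinds 2082-10-24 to 2082-10-01.
30 days remain in October 2082 after the 1st (31 − 1).
Full months from November 2082 through June 2083 contribute their day counts.
Then 29 days into July 2083.
Total: 30 + 30 + 31 + 31 + 28 + 31 + 30 + 31 + 30 + 29 = 301.

301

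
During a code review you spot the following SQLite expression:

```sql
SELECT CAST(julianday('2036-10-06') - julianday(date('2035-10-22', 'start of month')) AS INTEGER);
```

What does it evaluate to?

371

`start of month` rewinds 2035-10-22 to 2035-10-01.
30 days remain in October 2035 after the 1st (31 − 1).
Full months from November 2035 through September 2036 contribute their day counts.
Then 6 days into October 2036.
Total: 30 + 30 + 31 + 31 + 29 + 31 + 30 + 31 + 30 + 31 + 31 + 30 + 6 = 371.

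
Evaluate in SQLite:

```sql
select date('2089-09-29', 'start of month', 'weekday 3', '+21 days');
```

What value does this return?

`start of month` rewinds 2089-09-29 to 2089-09-01.
`weekday 3` advances to the next Wednesday; 2089-09-01 is a Thursday, so it moves forward to 2089-09-07.
Advancing 21 more days within September lands on 2089-09-28.

2089-09-28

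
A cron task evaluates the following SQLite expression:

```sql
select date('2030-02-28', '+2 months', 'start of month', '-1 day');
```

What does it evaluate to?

2030-03-31

Adding +2 months to 2030-02-28 gives 2030-04-28.
`start of month` rewinds 2030-04-28 to 2030-04-01.
Going back 1 day from 2030-04-01 reaches 2030-03-31 (last day of March, 31 days).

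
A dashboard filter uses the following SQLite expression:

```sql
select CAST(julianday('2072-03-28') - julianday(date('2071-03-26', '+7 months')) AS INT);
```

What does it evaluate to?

154

Adding +7 months to 2071-03-26 gives 2071-10-26.
5 days remain in October 2071 after the 26th (31 − 26).
November 2071: 30 days.
December 2071: 31 days.
January 2072: 31 days.
February 2072: 29 days (leap year).
Then 28 days into March 2072.
Total: 5 + 30 + 31 + 31 + 29 + 28 = 154.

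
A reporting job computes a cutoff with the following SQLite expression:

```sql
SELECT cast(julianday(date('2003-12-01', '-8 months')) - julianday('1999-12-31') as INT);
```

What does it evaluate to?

Adding -8 months to 2003-12-01 gives 2003-04-01.
0 days remain in December 1999 after the 31st (31 − 31).
Full months from January 2000 through March 2003 contribute their day counts.
Then 1 day into April 2003.
Total: 0 + 31 + 29 + 31 + 30 + 31 + 30 + 31 + 31 + 30 + 31 + 30 + 31 + 31 + 28 + 31 + 30 + 31 + 30 + 31 + 31 + 30 + 31 + 30 + 31 + 31 + 28 + 31 + 30 + 31 + 30 + 31 + 31 + 30 + 31 + 30 + 31 + 31 + 28 + 31 + 1 = 1187.

1187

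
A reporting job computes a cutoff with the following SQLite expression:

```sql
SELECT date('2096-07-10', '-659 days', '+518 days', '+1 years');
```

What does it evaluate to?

2097-02-20

Applying '-659 days' to 2096-07-10: counting 659 days back gives 2094-09-20.
Applying '+518 days' to 2094-09-20: counting 518 days forward gives 2096-02-20.
Adding +1 year to 2096-02-20 gives 2097-02-20.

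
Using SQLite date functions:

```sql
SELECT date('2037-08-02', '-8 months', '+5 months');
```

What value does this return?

Adding -8 months to 2037-08-02 gives 2036-12-02.
Adding +5 months to 2036-12-02 gives 2037-05-02.

2037-05-02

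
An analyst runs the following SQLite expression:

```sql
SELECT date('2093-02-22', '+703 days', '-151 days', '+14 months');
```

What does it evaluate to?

2095-10-28

Applying '+703 days' to 2093-02-22: counting 703 days forward gives 2095-01-26.
Applying '-151 days' to 2095-01-26: counting 151 days back gives 2094-08-28.
Adding +14 months to 2094-08-28 gives 2095-10-28.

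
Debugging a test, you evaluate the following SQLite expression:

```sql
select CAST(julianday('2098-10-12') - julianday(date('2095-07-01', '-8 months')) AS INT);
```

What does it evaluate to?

1441

Adding -8 months to 2095-07-01 gives 2094-11-01.
29 days remain in November 2094 after the 1st (30 − 1).
Full months from December 2094 through September 2098 contribute their day counts.
Then 12 days into October 2098.
Total: 29 + 31 + 31 + 28 + 31 + 30 + 31 + 30 + 31 + 31 + 30 + 31 + 30 + 31 + 31 + 29 + 31 + 30 + 31 + 30 + 31 + 31 + 30 + 31 + 30 + 31 + 31 + 28 + 31 + 30 + 31 + 30 + 31 + 31 + 30 + 31 + 30 + 31 + 31 + 28 + 31 + 30 + 31 + 30 + 31 + 31 + 30 + 12 = 1441.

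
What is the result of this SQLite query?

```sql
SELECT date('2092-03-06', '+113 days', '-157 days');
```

2092-01-22

Applying '+113 days' to 2092-03-06: counting 113 days forward gives 2092-06-27.
Applying '-157 days' to 2092-06-27: counting 157 days back gives 2092-01-22.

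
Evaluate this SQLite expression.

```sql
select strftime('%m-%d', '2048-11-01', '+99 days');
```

First apply '+99 days': 2048-11-01 → 2049-02-08.
`%m-%d` extracts the month-day: 02-08.

02-08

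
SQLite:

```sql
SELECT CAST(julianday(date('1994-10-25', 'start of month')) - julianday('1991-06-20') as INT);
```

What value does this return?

1199

`start of month` rewinds 1994-10-25 to 1994-10-01.
10 days remain in June 1991 after the 20th (30 − 20).
Full months from July 1991 through September 1994 contribute their day counts.
Then 1 day into October 1994.
Total: 10 + 31 + 31 + 30 + 31 + 30 + 31 + 31 + 29 + 31 + 30 + 31 + 30 + 31 + 31 + 30 + 31 + 30 + 31 + 31 + 28 + 31 + 30 + 31 + 30 + 31 + 31 + 30 + 31 + 30 + 31 + 31 + 28 + 31 + 30 + 31 + 30 + 31 + 31 + 30 + 1 = 1199.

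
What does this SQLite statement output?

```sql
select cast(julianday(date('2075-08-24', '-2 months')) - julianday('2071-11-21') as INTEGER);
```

1311

Adding -2 months to 2075-08-24 gives 2075-06-24.
9 days remain in November 2071 after the 21st (30 − 21).
Full months from December 2071 through May 2075 contribute their day counts.
Then 24 days into June 2075.
Total: 9 + 31 + 31 + 29 + 31 + 30 + 31 + 30 + 31 + 31 + 30 + 31 + 30 + 31 + 31 + 28 + 31 + 30 + 31 + 30 + 31 + 31 + 30 + 31 + 30 + 31 + 31 + 28 + 31 + 30 + 31 + 30 + 31 + 31 + 30 + 31 + 30 + 31 + 31 + 28 + 31 + 30 + 31 + 24 = 1311.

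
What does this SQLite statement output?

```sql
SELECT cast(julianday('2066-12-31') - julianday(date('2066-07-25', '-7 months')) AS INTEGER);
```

Adding -7 months to 2066-07-25 gives 2065-12-25.
6 days remain in December 2065 after the 25th (31 − 25).
Full months from January 2066 through November 2066 contribute their day counts.
Then 31 days into December 2066.
Total: 6 + 31 + 28 + 31 + 30 + 31 + 30 + 31 + 31 + 30 + 31 + 30 + 31 = 371.

371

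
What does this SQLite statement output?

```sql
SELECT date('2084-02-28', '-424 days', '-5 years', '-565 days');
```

Applying '-424 days' to 2084-02-28: counting 424 days back gives 2082-12-31.
Adding -5 years to 2082-12-31 gives 2077-12-31.
Applying '-565 days' to 2077-12-31: counting 565 days back gives 2076-06-14.

2076-06-14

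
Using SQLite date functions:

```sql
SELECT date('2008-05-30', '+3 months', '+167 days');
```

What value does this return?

Adding +3 months to 2008-05-30 gives 2008-08-30.
Applying '+167 days' to 2008-08-30: counting 167 days forward gives 2009-02-13.

2009-02-13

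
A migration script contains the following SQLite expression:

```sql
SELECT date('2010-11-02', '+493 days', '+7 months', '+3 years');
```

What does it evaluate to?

Applying '+493 days' to 2010-11-02: counting 493 days forward gives 2012-03-09.
Adding +7 months to 2012-03-09 gives 2012-10-09.
Adding +3 years to 2012-10-09 gives 2015-10-09.

2015-10-09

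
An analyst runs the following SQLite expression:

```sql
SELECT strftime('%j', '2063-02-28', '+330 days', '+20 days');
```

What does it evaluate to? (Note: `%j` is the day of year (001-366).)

044

First apply '+330 days', '+20 days': 2063-02-28 → 2064-02-13.
Day-of-year for 2064-02-13: days since 2064-01-01 inclusive = 44, zero-padded to 044.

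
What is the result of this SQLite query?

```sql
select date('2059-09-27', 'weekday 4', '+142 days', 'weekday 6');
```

2060-02-21

`weekday 4` advances to the next Thursday; 2059-09-27 is a Saturday, so it moves forward to 2059-10-02.
Applying '+142 days' to 2059-10-02: counting 142 days forward gives 2060-02-21.
`weekday 6` advances to the next Saturday; 2060-02-21 is already a Saturday, so it stays at 2060-02-21.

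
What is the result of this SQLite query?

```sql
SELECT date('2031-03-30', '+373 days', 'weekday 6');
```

Applying '+373 days' to 2031-03-30: counting 373 days forward gives 2032-04-06.
`weekday 6` advances to the next Saturday; 2032-04-06 is a Tuesday, so it moves forward to 2032-04-10.

2032-04-10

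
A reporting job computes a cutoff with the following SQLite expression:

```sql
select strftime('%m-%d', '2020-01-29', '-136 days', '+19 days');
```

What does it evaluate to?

First apply '-136 days', '+19 days': 2020-01-29 → 2019-10-04.
`%m-%d` extracts the month-day: 10-04.

10-04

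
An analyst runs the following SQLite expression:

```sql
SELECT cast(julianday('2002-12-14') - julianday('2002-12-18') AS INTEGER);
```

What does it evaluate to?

-4

Both dates are in December 2002: 18 − 14 = 4.
The subtraction is earlier − later, so the result is −4 → -4.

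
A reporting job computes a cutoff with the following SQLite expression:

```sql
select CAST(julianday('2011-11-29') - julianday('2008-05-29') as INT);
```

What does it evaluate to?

2 days remain in May 2008 after the 29th (31 − 29).
Full months from June 2008 through October 2011 contribute their day counts.
Then 29 days into November 2011.
Total: 2 + 30 + 31 + 31 + 30 + 31 + 30 + 31 + 31 + 28 + 31 + 30 + 31 + 30 + 31 + 31 + 30 + 31 + 30 + 31 + 31 + 28 + 31 + 30 + 31 + 30 + 31 + 31 + 30 + 31 + 30 + 31 + 31 + 28 + 31 + 30 + 31 + 30 + 31 + 31 + 30 + 31 + 29 = 1279.

1279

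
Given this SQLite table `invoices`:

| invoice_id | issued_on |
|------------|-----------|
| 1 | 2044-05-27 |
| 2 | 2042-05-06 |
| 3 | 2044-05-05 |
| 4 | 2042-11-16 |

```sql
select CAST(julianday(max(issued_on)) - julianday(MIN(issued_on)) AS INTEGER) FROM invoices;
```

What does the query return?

752

MIN = 2042-05-06, MAX = 2044-05-27.
25 days remain in May 2042 after the 6th (31 − 6).
Full months from June 2042 through April 2044 contribute their day counts.
Then 27 days into May 2044.
Total: 25 + 30 + 31 + 31 + 30 + 31 + 30 + 31 + 31 + 28 + 31 + 30 + 31 + 30 + 31 + 31 + 30 + 31 + 30 + 31 + 31 + 29 + 31 + 30 + 27 = 752.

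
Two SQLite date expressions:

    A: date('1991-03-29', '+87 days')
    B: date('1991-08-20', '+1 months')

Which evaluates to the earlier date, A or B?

A = 1991-06-24.
B = 1991-09-20.
A is earlier.

A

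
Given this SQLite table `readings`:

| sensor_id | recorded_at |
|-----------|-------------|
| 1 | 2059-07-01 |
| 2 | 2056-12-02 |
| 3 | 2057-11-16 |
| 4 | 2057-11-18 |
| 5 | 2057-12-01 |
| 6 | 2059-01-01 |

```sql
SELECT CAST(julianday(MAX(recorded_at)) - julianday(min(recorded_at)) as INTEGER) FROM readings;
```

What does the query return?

MIN = 2056-12-02, MAX = 2059-07-01.
29 days remain in December 2056 after the 2nd (31 − 2).
Full months from January 2057 through June 2059 contribute their day counts.
Then 1 day into July 2059.
Total: 29 + 31 + 28 + 31 + 30 + 31 + 30 + 31 + 31 + 30 + 31 + 30 + 31 + 31 + 28 + 31 + 30 + 31 + 30 + 31 + 31 + 30 + 31 + 30 + 31 + 31 + 28 + 31 + 30 + 31 + 30 + 1 = 941.

941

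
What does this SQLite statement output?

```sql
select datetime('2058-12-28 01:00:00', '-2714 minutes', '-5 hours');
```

2058-12-25 22:46:00

2714 minutes = 45h 14m; -2714 minutes from 2058-12-28 01:00:00 is 2058-12-26 03:46:00 (crosses midnight).
-5 hours from 2058-12-26 03:46:00 is 2058-12-25 22:46:00 (crosses midnight).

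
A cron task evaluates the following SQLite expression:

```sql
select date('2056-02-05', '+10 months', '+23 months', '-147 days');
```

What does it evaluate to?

2058-06-11

Adding +10 months to 2056-02-05 gives 2056-12-05.
Adding +23 months to 2056-12-05 gives 2058-11-05.
Applying '-147 days' to 2058-11-05: counting 147 days back gives 2058-06-11.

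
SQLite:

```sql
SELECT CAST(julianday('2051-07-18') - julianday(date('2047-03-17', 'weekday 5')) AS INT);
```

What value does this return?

1579

`weekday 5` advances to the next Friday; 2047-03-17 is a Sunday, so it moves forward to 2047-03-22.
9 days remain in March 2047 after the 22nd (31 − 22).
Full months from April 2047 through June 2051 contribute their day counts.
Then 18 days into July 2051.
Total: 9 + 30 + 31 + 30 + 31 + 31 + 30 + 31 + 30 + 31 + 31 + 29 + 31 + 30 + 31 + 30 + 31 + 31 + 30 + 31 + 30 + 31 + 31 + 28 + 31 + 30 + 31 + 30 + 31 + 31 + 30 + 31 + 30 + 31 + 31 + 28 + 31 + 30 + 31 + 30 + 31 + 31 + 30 + 31 + 30 + 31 + 31 + 28 + 31 + 30 + 31 + 30 + 18 = 1579.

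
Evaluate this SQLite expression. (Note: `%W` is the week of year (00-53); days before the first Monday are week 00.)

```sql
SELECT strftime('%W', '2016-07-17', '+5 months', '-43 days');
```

44

First apply '+5 months', '-43 days': 2016-07-17 → 2016-11-04.
2016-11-04 is a Friday. SQLite's %W counts Mondays since the year started; the result is 44.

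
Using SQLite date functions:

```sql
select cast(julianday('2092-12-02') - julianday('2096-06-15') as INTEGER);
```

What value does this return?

29 days remain in December 2092 after the 2nd (31 − 2).
Full months from January 2093 through May 2096 contribute their day counts.
Then 15 days into June 2096.
Total: 29 + 31 + 28 + 31 + 30 + 31 + 30 + 31 + 31 + 30 + 31 + 30 + 31 + 31 + 28 + 31 + 30 + 31 + 30 + 31 + 31 + 30 + 31 + 30 + 31 + 31 + 28 + 31 + 30 + 31 + 30 + 31 + 31 + 30 + 31 + 30 + 31 + 31 + 29 + 31 + 30 + 31 + 15 = 1291.
The subtraction is earlier − later, so the result is −1291 → -1291.

-1291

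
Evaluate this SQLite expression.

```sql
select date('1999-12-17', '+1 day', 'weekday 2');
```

1999-12-21

Advancing 1 more day within December lands on 1999-12-18.
`weekday 2` advances to the next Tuesday; 1999-12-18 is a Saturday, so it moves forward to 1999-12-21.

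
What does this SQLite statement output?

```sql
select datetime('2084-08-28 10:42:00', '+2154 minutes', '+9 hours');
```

2154 minutes = 35h 54m; +2154 minutes from 2084-08-28 10:42:00 is 2084-08-29 22:36:00 (crosses midnight).
+9 hours from 2084-08-29 22:36:00 is 2084-08-30 07:36:00 (crosses midnight).

2084-08-30 07:36:00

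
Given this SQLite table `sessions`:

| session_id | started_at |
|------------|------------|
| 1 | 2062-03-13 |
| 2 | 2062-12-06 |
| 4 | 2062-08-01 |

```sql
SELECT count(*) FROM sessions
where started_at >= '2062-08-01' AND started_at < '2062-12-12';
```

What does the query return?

Rows in [2062-08-01, 2062-12-12): 2062-12-06, 2062-08-01 → 2 rows.

2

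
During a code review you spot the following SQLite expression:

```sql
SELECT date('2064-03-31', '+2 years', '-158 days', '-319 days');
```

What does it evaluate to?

2064-12-09

Adding +2 years to 2064-03-31 gives 2066-03-31.
Applying '-158 days' to 2066-03-31: counting 158 days back gives 2065-10-24.
Applying '-319 days' to 2065-10-24: counting 319 days back gives 2064-12-09.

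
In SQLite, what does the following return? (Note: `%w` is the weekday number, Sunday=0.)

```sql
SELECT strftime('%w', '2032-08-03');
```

2

2032-08-03 is a Tuesday; with Sunday=0 that is 2.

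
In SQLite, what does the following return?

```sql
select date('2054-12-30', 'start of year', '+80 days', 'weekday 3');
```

2054-03-25

`start of year` rewinds 2054-12-30 to 2054-01-01.
Applying '+80 days' to 2054-01-01: counting 80 days forward gives 2054-03-22.
`weekday 3` advances to the next Wednesday; 2054-03-22 is a Sunday, so it moves forward to 2054-03-25.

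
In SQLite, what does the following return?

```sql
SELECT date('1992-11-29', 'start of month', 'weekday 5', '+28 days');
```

`start of month` rewinds 1992-11-29 to 1992-11-01.
`weekday 5` advances to the next Friday; 1992-11-01 is a Sunday, so it moves forward to 1992-11-06.
November 1992 has 30 days; 24 remain after the 6th, so 25 days reach 1992-12-01.
Advancing 3 more days within December lands on 1992-12-04.

1992-12-04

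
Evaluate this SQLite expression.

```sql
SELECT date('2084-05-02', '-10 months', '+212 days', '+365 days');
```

Adding -10 months to 2084-05-02 gives 2083-07-02.
Applying '+212 days' to 2083-07-02: counting 212 days forward gives 2084-01-30.
Applying '+365 days' to 2084-01-30: counting 365 days forward gives 2085-01-29.

2085-01-29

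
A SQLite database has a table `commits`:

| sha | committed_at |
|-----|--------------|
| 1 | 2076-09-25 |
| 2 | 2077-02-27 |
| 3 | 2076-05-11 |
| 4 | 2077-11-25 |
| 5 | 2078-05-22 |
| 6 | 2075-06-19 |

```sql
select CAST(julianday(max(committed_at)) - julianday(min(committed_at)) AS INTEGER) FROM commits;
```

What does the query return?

MIN = 2075-06-19, MAX = 2078-05-22.
11 days remain in June 2075 after the 19th (30 − 19).
Full months from July 2075 through April 2078 contribute their day counts.
Then 22 days into May 2078.
Total: 11 + 31 + 31 + 30 + 31 + 30 + 31 + 31 + 29 + 31 + 30 + 31 + 30 + 31 + 31 + 30 + 31 + 30 + 31 + 31 + 28 + 31 + 30 + 31 + 30 + 31 + 31 + 30 + 31 + 30 + 31 + 31 + 28 + 31 + 30 + 22 = 1068.

1068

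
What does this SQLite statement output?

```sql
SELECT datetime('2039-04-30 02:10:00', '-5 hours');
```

2039-04-29 21:10:00

-5 hours from 2039-04-30 02:10:00 is 2039-04-29 21:10:00 (crosses midnight).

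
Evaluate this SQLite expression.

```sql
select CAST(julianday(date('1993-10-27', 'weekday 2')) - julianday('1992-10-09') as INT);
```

389

`weekday 2` advances to the next Tuesday; 1993-10-27 is a Wednesday, so it moves forward to 1993-11-02.
22 days remain in October 1992 after the 9th (31 − 9).
Full months from November 1992 through October 1993 contribute their day counts.
Then 2 days into November 1993.
Total: 22 + 30 + 31 + 31 + 28 + 31 + 30 + 31 + 30 + 31 + 31 + 30 + 31 + 2 = 389.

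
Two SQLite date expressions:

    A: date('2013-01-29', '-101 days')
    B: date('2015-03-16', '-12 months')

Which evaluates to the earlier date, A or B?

A

A = 2012-10-20.
B = 2014-03-16.
A is earlier.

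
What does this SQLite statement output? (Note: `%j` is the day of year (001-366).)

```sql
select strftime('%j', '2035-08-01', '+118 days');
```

331

First apply '+118 days': 2035-08-01 → 2035-11-27.
Day-of-year for 2035-11-27: days since 2035-01-01 inclusive = 331, zero-padded to 331.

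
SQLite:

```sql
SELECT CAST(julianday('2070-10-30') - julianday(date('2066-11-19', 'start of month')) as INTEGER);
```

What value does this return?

1459

`start of month` rewinds 2066-11-19 to 2066-11-01.
29 days remain in November 2066 after the 1st (30 − 1).
Full months from December 2066 through September 2070 contribute their day counts.
Then 30 days into October 2070.
Total: 29 + 31 + 31 + 28 + 31 + 30 + 31 + 30 + 31 + 31 + 30 + 31 + 30 + 31 + 31 + 29 + 31 + 30 + 31 + 30 + 31 + 31 + 30 + 31 + 30 + 31 + 31 + 28 + 31 + 30 + 31 + 30 + 31 + 31 + 30 + 31 + 30 + 31 + 31 + 28 + 31 + 30 + 31 + 30 + 31 + 31 + 30 + 30 = 1459.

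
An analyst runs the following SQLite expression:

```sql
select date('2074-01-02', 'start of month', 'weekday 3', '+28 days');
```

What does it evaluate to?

`start of month` rewinds 2074-01-02 to 2074-01-01.
`weekday 3` advances to the next Wednesday; 2074-01-01 is a Monday, so it moves forward to 2074-01-03.
Advancing 28 more days within January lands on 2074-01-31.

2074-01-31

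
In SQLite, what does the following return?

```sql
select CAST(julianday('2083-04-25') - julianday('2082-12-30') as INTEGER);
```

116

1 day remains in December 2082 after the 30th (31 − 30).
January 2083: 31 days.
February 2083: 28 days.
March 2083: 31 days.
Then 25 days into April 2083.
Total: 1 + 31 + 28 + 31 + 25 = 116.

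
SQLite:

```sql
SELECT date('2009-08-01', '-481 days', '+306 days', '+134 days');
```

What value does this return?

2009-06-21

Applying '-481 days' to 2009-08-01: counting 481 days back gives 2008-04-07.
Applying '+306 days' to 2008-04-07: counting 306 days forward gives 2009-02-07.
Applying '+134 days' to 2009-02-07: counting 134 days forward gives 2009-06-21.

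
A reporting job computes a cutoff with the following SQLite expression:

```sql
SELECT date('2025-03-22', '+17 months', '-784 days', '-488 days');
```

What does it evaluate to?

2023-02-27

Adding +17 months to 2025-03-22 gives 2026-08-22.
Applying '-784 days' to 2026-08-22: counting 784 days back gives 2024-06-29.
Applying '-488 days' to 2024-06-29: counting 488 days back gives 2023-02-27.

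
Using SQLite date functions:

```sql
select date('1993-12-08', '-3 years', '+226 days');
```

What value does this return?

1991-07-22

Adding -3 years to 1993-12-08 gives 1990-12-08.
Applying '+226 days' to 1990-12-08: counting 226 days forward gives 1991-07-22.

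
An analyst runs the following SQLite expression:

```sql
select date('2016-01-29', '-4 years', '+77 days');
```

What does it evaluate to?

2012-04-15

Adding -4 years to 2016-01-29 gives 2012-01-29.
Applying '+77 days' to 2012-01-29: counting 77 days forward gives 2012-04-15.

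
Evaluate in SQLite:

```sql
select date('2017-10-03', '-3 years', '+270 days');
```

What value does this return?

2015-06-30

Adding -3 years to 2017-10-03 gives 2014-10-03.
Applying '+270 days' to 2014-10-03: counting 270 days forward gives 2015-06-30.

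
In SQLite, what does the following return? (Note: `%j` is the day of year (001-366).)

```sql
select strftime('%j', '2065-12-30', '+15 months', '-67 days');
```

First apply '+15 months', '-67 days': 2065-12-30 → 2067-01-22.
Day-of-year for 2067-01-22: days since 2067-01-01 inclusive = 22, zero-padded to 022.

022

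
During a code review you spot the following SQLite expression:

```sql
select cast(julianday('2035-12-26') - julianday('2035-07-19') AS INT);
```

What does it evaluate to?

12 days remain in July 2035 after the 19th (31 − 19).
August 2035: 31 days.
September 2035: 30 days.
October 2035: 31 days.
November 2035: 30 days.
Then 26 days into December 2035.
Total: 12 + 31 + 30 + 31 + 30 + 26 = 160.

160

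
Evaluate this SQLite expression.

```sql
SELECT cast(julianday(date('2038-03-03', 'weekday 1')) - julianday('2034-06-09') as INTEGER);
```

1368

`weekday 1` advances to the next Monday; 2038-03-03 is a Wednesday, so it moves forward to 2038-03-08.
21 days remain in June 2034 after the 9th (30 − 9).
Full months from July 2034 through February 2038 contribute their day counts.
Then 8 days into March 2038.
Total: 21 + 31 + 31 + 30 + 31 + 30 + 31 + 31 + 28 + 31 + 30 + 31 + 30 + 31 + 31 + 30 + 31 + 30 + 31 + 31 + 29 + 31 + 30 + 31 + 30 + 31 + 31 + 30 + 31 + 30 + 31 + 31 + 28 + 31 + 30 + 31 + 30 + 31 + 31 + 30 + 31 + 30 + 31 + 31 + 28 + 8 = 1368.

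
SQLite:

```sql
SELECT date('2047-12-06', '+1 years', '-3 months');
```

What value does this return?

2048-09-06

Adding +1 year to 2047-12-06 gives 2048-12-06.
Adding -3 months to 2048-12-06 gives 2048-09-06.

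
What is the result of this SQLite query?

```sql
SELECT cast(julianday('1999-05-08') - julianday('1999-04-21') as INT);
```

17

9 days remain in April 1999 after the 21st (30 − 21).
Then 8 days into May 1999.
Total: 9 + 8 = 17.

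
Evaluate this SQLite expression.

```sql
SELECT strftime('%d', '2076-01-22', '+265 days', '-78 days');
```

27

First apply '+265 days', '-78 days': 2076-01-22 → 2076-07-27.
`%d` extracts the 2-digit day of month: 27.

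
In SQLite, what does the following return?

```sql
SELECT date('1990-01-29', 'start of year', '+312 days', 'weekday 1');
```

1990-11-12

`start of year` rewinds 1990-01-29 to 1990-01-01.
Applying '+312 days' to 1990-01-01: counting 312 days forward gives 1990-11-09.
`weekday 1` advances to the next Monday; 1990-11-09 is a Friday, so it moves forward to 1990-11-12.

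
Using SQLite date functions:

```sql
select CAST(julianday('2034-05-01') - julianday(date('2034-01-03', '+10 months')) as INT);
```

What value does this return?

Adding +10 months to 2034-01-03 gives 2034-11-03.
30 days remain in May 2034 after the 1st (31 − 1).
June 2034: 30 days.
July 2034: 31 days.
August 2034: 31 days.
September 2034: 30 days.
October 2034: 31 days.
Then 3 days into November 2034.
Total: 30 + 30 + 31 + 31 + 30 + 31 + 3 = 186.
The subtraction is earlier − later, so the result is −186 → -186.

-186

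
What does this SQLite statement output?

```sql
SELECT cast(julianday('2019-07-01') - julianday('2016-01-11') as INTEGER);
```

1267

20 days remain in January 2016 after the 11th (31 − 11).
Full months from February 2016 through June 2019 contribute their day counts.
Then 1 day into July 2019.
Total: 20 + 29 + 31 + 30 + 31 + 30 + 31 + 31 + 30 + 31 + 30 + 31 + 31 + 28 + 31 + 30 + 31 + 30 + 31 + 31 + 30 + 31 + 30 + 31 + 31 + 28 + 31 + 30 + 31 + 30 + 31 + 31 + 30 + 31 + 30 + 31 + 31 + 28 + 31 + 30 + 31 + 30 + 1 = 1267.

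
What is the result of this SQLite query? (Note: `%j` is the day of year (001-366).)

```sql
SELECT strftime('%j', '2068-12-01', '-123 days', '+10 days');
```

First apply '-123 days', '+10 days': 2068-12-01 → 2068-08-10.
Day-of-year for 2068-08-10: days since 2068-01-01 inclusive = 223, zero-padded to 223.

223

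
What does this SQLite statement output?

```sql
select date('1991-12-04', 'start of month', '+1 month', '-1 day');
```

1991-12-31

`start of month` rewinds 1991-12-04 to 1991-12-01.
Adding +1 month to 1991-12-01 gives 1992-01-01.
Going back 1 day from 1992-01-01 reaches 1991-12-31 (last day of December, 31 days).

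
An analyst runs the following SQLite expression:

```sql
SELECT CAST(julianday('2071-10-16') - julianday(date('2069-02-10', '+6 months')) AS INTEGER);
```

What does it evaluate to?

Adding +6 months to 2069-02-10 gives 2069-08-10.
21 days remain in August 2069 after the 10th (31 − 10).
Full months from September 2069 through September 2071 contribute their day counts.
Then 16 days into October 2071.
Total: 21 + 30 + 31 + 30 + 31 + 31 + 28 + 31 + 30 + 31 + 30 + 31 + 31 + 30 + 31 + 30 + 31 + 31 + 28 + 31 + 30 + 31 + 30 + 31 + 31 + 30 + 16 = 797.

797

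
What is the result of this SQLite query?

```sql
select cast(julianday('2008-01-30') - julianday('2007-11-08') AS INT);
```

83

22 days remain in November 2007 after the 8th (30 − 8).
December 2007: 31 days.
Then 30 days into January 2008.
Total: 22 + 31 + 30 = 83.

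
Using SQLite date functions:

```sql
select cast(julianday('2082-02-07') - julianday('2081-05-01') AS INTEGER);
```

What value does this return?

282

30 days remain in May 2081 after the 1st (31 − 1).
Full months from June 2081 through January 2082 contribute their day counts.
Then 7 days into February 2082.
Total: 30 + 30 + 31 + 31 + 30 + 31 + 30 + 31 + 31 + 7 = 282.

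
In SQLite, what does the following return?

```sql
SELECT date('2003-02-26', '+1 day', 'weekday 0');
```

Advancing 1 more day within February lands on 2003-02-27.
`weekday 0` advances to the next Sunday; 2003-02-27 is a Thursday, so it moves forward to 2003-03-02.

2003-03-02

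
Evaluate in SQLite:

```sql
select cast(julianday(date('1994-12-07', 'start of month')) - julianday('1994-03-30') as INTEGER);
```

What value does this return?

`start of month` rewinds 1994-12-07 to 1994-12-01.
1 day remains in March 1994 after the 30th (31 − 30).
Full months from April 1994 through November 1994 contribute their day counts.
Then 1 day into December 1994.
Total: 1 + 30 + 31 + 30 + 31 + 31 + 30 + 31 + 30 + 1 = 246.

246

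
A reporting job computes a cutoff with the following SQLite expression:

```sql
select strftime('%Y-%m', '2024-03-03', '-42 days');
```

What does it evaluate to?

First apply '-42 days': 2024-03-03 → 2024-01-21.
`%Y-%m` extracts the year-month: 2024-01.

2024-01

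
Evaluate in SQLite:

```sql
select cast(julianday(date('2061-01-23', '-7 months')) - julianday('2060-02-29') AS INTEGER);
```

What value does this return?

115

Adding -7 months to 2061-01-23 gives 2060-06-23.
0 days remain in February 2060 after the 29th (29 − 29).
March 2060: 31 days.
April 2060: 30 days.
May 2060: 31 days.
Then 23 days into June 2060.
Total: 0 + 31 + 30 + 31 + 23 = 115.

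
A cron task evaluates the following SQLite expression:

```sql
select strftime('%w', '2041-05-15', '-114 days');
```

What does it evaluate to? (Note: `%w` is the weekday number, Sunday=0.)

First apply '-114 days': 2041-05-15 → 2041-01-21.
2041-01-21 is a Monday; with Sunday=0 that is 1.

1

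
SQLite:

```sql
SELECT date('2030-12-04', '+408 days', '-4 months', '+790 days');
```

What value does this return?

2033-11-14

Applying '+408 days' to 2030-12-04: counting 408 days forward gives 2032-01-16.
Adding -4 months to 2032-01-16 gives 2031-09-16.
Applying '+790 days' to 2031-09-16: counting 790 days forward gives 2033-11-14.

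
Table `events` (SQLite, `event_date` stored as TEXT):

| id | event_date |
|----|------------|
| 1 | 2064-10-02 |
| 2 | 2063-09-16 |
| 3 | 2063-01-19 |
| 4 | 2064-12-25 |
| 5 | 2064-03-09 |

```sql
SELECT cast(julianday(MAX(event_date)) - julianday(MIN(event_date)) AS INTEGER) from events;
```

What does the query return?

MIN = 2063-01-19, MAX = 2064-12-25.
12 days remain in January 2063 after the 19th (31 − 19).
Full months from February 2063 through November 2064 contribute their day counts.
Then 25 days into December 2064.
Total: 12 + 28 + 31 + 30 + 31 + 30 + 31 + 31 + 30 + 31 + 30 + 31 + 31 + 29 + 31 + 30 + 31 + 30 + 31 + 31 + 30 + 31 + 30 + 25 = 706.

706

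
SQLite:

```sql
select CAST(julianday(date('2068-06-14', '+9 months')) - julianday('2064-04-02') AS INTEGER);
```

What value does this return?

1807

Adding +9 months to 2068-06-14 gives 2069-03-14.
28 days remain in April 2064 after the 2nd (30 − 2).
Full months from May 2064 through February 2069 contribute their day counts.
Then 14 days into March 2069.
Total: 28 + 31 + 30 + 31 + 31 + 30 + 31 + 30 + 31 + 31 + 28 + 31 + 30 + 31 + 30 + 31 + 31 + 30 + 31 + 30 + 31 + 31 + 28 + 31 + 30 + 31 + 30 + 31 + 31 + 30 + 31 + 30 + 31 + 31 + 28 + 31 + 30 + 31 + 30 + 31 + 31 + 30 + 31 + 30 + 31 + 31 + 29 + 31 + 30 + 31 + 30 + 31 + 31 + 30 + 31 + 30 + 31 + 31 + 28 + 14 = 1807.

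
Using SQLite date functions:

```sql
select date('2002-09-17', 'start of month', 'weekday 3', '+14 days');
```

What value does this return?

`start of month` rewinds 2002-09-17 to 2002-09-01.
`weekday 3` advances to the next Wednesday; 2002-09-01 is a Sunday, so it moves forward to 2002-09-04.
Advancing 14 more days within September lands on 2002-09-18.

2002-09-18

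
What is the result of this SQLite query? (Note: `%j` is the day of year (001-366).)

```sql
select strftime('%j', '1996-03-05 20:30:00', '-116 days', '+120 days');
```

First apply '-116 days', '+120 days': 1996-03-05 20:30:00 → 1996-03-09 20:30:00.
Day-of-year for 1996-03-09: days since 1996-01-01 inclusive = 69, zero-padded to 069.

069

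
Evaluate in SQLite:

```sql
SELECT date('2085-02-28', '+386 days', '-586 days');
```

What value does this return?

2084-08-12

Applying '+386 days' to 2085-02-28: counting 386 days forward gives 2086-03-21.
Applying '-586 days' to 2086-03-21: counting 586 days back gives 2084-08-12.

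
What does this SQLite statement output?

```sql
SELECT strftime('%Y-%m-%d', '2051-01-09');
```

`%Y-%m-%d` extracts the ISO date: 2051-01-09.

2051-01-09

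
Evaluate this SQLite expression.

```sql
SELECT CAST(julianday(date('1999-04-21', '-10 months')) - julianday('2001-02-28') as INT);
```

-983

Adding -10 months to 1999-04-21 gives 1998-06-21.
9 days remain in June 1998 after the 21st (30 − 21).
Full months from July 1998 through January 2001 contribute their day counts.
Then 28 days into February 2001.
Total: 9 + 31 + 31 + 30 + 31 + 30 + 31 + 31 + 28 + 31 + 30 + 31 + 30 + 31 + 31 + 30 + 31 + 30 + 31 + 31 + 29 + 31 + 30 + 31 + 30 + 31 + 31 + 30 + 31 + 30 + 31 + 31 + 28 = 983.
The subtraction is earlier − later, so the result is −983 → -983.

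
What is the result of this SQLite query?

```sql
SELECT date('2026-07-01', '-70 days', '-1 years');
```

2025-04-22

Applying '-70 days' to 2026-07-01: counting 70 days back gives 2026-04-22.
Adding -1 year to 2026-04-22 gives 2025-04-22.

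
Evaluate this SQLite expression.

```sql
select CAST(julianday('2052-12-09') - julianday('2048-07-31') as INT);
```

0 days remain in July 2048 after the 31st (31 − 31).
Full months from August 2048 through November 2052 contribute their day counts.
Then 9 days into December 2052.
Total: 0 + 31 + 30 + 31 + 30 + 31 + 31 + 28 + 31 + 30 + 31 + 30 + 31 + 31 + 30 + 31 + 30 + 31 + 31 + 28 + 31 + 30 + 31 + 30 + 31 + 31 + 30 + 31 + 30 + 31 + 31 + 28 + 31 + 30 + 31 + 30 + 31 + 31 + 30 + 31 + 30 + 31 + 31 + 29 + 31 + 30 + 31 + 30 + 31 + 31 + 30 + 31 + 30 + 9 = 1592.

1592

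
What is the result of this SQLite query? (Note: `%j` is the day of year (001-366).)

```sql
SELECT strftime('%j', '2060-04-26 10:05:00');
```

117

Day-of-year for 2060-04-26: days since 2060-01-01 inclusive = 117, zero-padded to 117.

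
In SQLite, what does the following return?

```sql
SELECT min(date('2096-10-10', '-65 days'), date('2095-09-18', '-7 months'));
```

2095-02-18

date('2096-10-10', '-65 days') → 2096-08-06.
date('2095-09-18', '-7 months') → 2095-02-18.
Earlier of the two is 2095-02-18.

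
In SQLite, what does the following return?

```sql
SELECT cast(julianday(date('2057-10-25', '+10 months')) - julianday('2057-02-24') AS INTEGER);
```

547

Adding +10 months to 2057-10-25 gives 2058-08-25.
4 days remain in February 2057 after the 24th (28 − 24).
Full months from March 2057 through July 2058 contribute their day counts.
Then 25 days into August 2058.
Total: 4 + 31 + 30 + 31 + 30 + 31 + 31 + 30 + 31 + 30 + 31 + 31 + 28 + 31 + 30 + 31 + 30 + 31 + 25 = 547.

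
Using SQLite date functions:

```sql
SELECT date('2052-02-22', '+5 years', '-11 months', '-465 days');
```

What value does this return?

Adding +5 years to 2052-02-22 gives 2057-02-22.
Adding -11 months to 2057-02-22 gives 2056-03-22.
Applying '-465 days' to 2056-03-22: counting 465 days back gives 2054-12-13.

2054-12-13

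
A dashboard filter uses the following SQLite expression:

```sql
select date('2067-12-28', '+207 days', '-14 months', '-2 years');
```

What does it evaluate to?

Applying '+207 days' to 2067-12-28: counting 207 days forward gives 2068-07-22.
Adding -14 months to 2068-07-22 gives 2067-05-22.
Adding -2 years to 2067-05-22 gives 2065-05-22.

2065-05-22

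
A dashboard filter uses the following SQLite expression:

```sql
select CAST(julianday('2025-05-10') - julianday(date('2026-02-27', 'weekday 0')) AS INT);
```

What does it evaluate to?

-295

`weekday 0` advances to the next Sunday; 2026-02-27 is a Friday, so it moves forward to 2026-03-01.
21 days remain in May 2025 after the 10th (31 − 10).
Full months from June 2025 through February 2026 contribute their day counts.
Then 1 day into March 2026.
Total: 21 + 30 + 31 + 31 + 30 + 31 + 30 + 31 + 31 + 28 + 1 = 295.
The subtraction is earlier − later, so the result is −295 → -295.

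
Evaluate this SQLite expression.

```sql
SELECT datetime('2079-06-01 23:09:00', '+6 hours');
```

2079-06-02 05:09:00

+6 hours from 2079-06-01 23:09:00 is 2079-06-02 05:09:00 (crosses midnight).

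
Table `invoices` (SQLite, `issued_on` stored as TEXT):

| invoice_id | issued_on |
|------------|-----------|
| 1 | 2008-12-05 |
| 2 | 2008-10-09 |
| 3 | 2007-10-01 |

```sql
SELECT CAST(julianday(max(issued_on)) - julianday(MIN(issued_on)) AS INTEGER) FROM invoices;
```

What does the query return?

MIN = 2007-10-01, MAX = 2008-12-05.
30 days remain in October 2007 after the 1st (31 − 1).
Full months from November 2007 through November 2008 contribute their day counts.
Then 5 days into December 2008.
Total: 30 + 30 + 31 + 31 + 29 + 31 + 30 + 31 + 30 + 31 + 31 + 30 + 31 + 30 + 5 = 431.

431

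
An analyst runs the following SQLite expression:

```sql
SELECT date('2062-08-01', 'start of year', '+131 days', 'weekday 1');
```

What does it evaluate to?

2062-05-15

`start of year` rewinds 2062-08-01 to 2062-01-01.
Applying '+131 days' to 2062-01-01: counting 131 days forward gives 2062-05-12.
`weekday 1` advances to the next Monday; 2062-05-12 is a Friday, so it moves forward to 2062-05-15.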